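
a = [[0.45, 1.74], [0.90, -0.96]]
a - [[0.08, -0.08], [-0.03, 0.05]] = [[0.37, 1.82], [0.93, -1.01]]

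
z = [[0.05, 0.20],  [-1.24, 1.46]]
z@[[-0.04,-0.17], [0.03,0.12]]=[[0.00, 0.02], [0.09, 0.39]]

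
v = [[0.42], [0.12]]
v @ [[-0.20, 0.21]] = [[-0.08, 0.09], [-0.02, 0.03]]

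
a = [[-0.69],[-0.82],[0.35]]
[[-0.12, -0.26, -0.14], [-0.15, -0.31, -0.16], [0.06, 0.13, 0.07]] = a@[[0.18, 0.38, 0.2]]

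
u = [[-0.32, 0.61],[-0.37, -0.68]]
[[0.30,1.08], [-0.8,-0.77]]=u@[[0.63, -0.6], [0.83, 1.46]]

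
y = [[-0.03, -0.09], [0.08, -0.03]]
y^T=[[-0.03, 0.08], [-0.09, -0.03]]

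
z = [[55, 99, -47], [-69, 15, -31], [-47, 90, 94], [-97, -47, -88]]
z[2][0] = -47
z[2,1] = 90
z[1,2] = -31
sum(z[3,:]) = -232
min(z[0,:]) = -47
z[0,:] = [55, 99, -47]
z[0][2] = -47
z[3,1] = -47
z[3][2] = -88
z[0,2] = -47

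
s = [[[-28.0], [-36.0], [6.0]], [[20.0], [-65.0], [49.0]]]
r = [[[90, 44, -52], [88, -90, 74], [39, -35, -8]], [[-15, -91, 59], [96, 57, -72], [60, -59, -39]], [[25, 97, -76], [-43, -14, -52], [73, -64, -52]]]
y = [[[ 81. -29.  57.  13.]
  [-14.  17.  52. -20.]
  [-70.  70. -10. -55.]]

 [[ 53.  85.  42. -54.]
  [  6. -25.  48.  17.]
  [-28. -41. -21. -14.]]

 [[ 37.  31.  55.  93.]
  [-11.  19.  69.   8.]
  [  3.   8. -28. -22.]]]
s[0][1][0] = -36.0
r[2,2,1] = -64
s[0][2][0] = 6.0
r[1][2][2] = -39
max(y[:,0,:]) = 93.0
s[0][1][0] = -36.0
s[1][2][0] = 49.0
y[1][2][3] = -14.0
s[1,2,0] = 49.0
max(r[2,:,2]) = -52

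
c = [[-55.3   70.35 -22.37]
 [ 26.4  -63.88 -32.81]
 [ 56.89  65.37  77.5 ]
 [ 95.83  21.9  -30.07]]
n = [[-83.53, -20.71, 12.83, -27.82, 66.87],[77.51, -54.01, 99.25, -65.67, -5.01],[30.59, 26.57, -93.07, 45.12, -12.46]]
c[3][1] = 21.9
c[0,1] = 70.35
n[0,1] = -20.71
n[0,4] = 66.87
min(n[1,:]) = -65.67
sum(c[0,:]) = -7.320000000000004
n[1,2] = 99.25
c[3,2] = -30.07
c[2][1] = 65.37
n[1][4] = -5.01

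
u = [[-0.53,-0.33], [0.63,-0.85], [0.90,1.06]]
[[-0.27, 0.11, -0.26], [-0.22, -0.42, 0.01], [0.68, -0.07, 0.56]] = u @ [[0.24, -0.35, 0.34], [0.44, 0.23, 0.24]]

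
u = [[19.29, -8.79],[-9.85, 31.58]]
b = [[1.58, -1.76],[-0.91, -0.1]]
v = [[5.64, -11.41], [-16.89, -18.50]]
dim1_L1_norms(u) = [28.08, 41.43]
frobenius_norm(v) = 28.10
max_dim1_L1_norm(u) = 41.43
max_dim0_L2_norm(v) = 21.74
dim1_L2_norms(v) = [12.73, 25.05]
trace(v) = -12.86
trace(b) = 1.48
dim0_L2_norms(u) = [21.66, 32.78]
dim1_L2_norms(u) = [21.2, 33.08]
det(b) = -1.76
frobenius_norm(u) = 39.29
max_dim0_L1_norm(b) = 2.49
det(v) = -297.05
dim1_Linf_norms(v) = [11.41, 18.5]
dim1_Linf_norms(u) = [19.29, 31.58]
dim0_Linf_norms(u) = [19.29, 31.58]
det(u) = 522.60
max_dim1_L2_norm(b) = 2.37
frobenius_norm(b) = 2.54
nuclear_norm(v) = 37.20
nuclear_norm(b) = 3.15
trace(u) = 50.87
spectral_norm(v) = 25.59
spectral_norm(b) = 2.43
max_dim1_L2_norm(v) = 25.05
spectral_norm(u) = 36.60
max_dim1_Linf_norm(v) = 18.5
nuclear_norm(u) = 50.88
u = v @ b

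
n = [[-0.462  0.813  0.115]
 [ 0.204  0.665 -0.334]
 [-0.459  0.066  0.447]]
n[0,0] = -0.462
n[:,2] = [0.115, -0.334, 0.447]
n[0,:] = [-0.462, 0.813, 0.115]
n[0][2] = 0.115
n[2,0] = -0.459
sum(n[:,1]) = 1.544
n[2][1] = 0.066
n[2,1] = 0.066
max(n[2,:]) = 0.447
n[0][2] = 0.115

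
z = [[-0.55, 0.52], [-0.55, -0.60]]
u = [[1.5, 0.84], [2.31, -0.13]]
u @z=[[-1.29,0.28], [-1.2,1.28]]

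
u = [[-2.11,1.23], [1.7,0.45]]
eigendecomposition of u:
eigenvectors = [[-0.88, -0.36], [0.47, -0.93]]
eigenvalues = [-2.76, 1.1]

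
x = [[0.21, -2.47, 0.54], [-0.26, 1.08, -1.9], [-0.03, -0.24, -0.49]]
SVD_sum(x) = [[0.25, -2.01, 1.26], [-0.21, 1.64, -1.03], [-0.01, 0.05, -0.03]] + [[-0.04, -0.46, -0.72], [-0.05, -0.56, -0.87], [-0.03, -0.29, -0.46]] + [[-0.00, -0.00, 0.0], [-0.0, -0.0, 0.0], [0.00, 0.00, -0.00]]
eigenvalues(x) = [1.69, -0.01, -0.88]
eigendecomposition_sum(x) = [[0.34, -2.13, 1.94], [-0.20, 1.25, -1.14], [0.02, -0.11, 0.10]] + [[-0.01, -0.01, 0.03], [-0.0, -0.0, 0.0], [0.00, 0.00, -0.00]] + [[-0.12, -0.33, -1.44], [-0.06, -0.17, -0.76], [-0.05, -0.13, -0.59]]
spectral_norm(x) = 3.08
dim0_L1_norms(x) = [0.5, 3.79, 2.93]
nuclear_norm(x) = 4.53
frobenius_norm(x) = 3.40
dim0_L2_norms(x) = [0.34, 2.71, 2.04]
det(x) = 0.02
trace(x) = 0.80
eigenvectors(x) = [[-0.86, 0.99, 0.83], [0.51, 0.07, 0.44], [-0.04, -0.10, 0.34]]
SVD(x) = [[-0.78, -0.59, -0.22], [0.63, -0.71, -0.3], [0.02, -0.37, 0.93]] @ diag([3.078248645037114, 1.4503684646449149, 0.0040738299830661365]) @ [[-0.11,0.84,-0.53],[0.05,0.54,0.84],[0.99,0.06,-0.10]]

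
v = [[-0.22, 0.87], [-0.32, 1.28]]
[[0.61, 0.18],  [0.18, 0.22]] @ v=[[-0.19, 0.76],[-0.11, 0.44]]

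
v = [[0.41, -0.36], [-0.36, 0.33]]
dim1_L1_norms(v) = [0.77, 0.69]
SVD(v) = [[-0.75, 0.67], [0.67, 0.75]] @ diag([0.7322154055254966, 0.007784594474503337]) @ [[-0.75,0.67], [0.67,0.75]]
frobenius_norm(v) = 0.73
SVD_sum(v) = [[0.41,-0.36], [-0.36,0.33]] + [[0.0, 0.0], [0.0, 0.00]]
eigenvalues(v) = [0.73, 0.01]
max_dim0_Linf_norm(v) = 0.41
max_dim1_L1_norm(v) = 0.77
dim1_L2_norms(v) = [0.55, 0.49]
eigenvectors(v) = [[0.75, 0.67], [-0.67, 0.75]]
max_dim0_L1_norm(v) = 0.77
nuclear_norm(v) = 0.74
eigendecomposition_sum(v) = [[0.41, -0.36], [-0.36, 0.33]] + [[0.0, 0.0], [0.00, 0.0]]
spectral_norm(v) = 0.73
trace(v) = 0.74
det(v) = 0.01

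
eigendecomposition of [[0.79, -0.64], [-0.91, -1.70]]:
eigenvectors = [[0.95, 0.23], [-0.32, 0.97]]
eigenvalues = [1.01, -1.92]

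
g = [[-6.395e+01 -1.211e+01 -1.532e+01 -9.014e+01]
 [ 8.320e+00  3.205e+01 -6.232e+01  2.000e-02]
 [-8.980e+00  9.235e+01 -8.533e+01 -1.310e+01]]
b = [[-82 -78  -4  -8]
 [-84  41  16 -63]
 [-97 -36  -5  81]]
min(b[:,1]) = -78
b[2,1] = -36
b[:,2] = [-4, 16, -5]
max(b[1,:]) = 41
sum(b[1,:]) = -90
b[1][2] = 16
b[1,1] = 41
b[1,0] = -84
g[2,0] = -8.98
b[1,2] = 16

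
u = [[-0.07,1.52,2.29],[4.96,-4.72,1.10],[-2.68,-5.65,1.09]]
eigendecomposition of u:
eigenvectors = [[(0.03-0.46j), 0.03+0.46j, -0.37+0.00j], [(-0.05-0.34j), -0.05+0.34j, 0.80+0.00j], [(0.82+0j), (0.82-0j), 0.48+0.00j]]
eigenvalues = [(1.32+3.87j), (1.32-3.87j), (-6.34+0j)]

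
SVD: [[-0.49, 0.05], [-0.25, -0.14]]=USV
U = [[-0.89, -0.46], [-0.46, 0.89]]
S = [0.55, 0.15]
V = [[1.0, 0.04], [0.04, -1.00]]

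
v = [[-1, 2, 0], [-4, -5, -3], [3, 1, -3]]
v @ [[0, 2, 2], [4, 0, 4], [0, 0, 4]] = [[8, -2, 6], [-20, -8, -40], [4, 6, -2]]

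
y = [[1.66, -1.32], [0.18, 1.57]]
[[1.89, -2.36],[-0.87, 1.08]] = y @ [[0.64, -0.80],  [-0.63, 0.78]]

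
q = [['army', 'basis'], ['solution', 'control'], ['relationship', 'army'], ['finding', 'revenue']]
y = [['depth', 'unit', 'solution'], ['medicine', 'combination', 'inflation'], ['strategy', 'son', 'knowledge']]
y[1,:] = ['medicine', 'combination', 'inflation']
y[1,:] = ['medicine', 'combination', 'inflation']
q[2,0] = 'relationship'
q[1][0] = 'solution'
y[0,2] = 'solution'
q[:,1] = ['basis', 'control', 'army', 'revenue']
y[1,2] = 'inflation'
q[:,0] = ['army', 'solution', 'relationship', 'finding']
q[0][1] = 'basis'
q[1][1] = 'control'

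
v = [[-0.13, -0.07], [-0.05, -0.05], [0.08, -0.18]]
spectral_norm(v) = 0.20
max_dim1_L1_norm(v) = 0.26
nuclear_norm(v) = 0.36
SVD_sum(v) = [[0.01, -0.04],[0.01, -0.04],[0.04, -0.19]] + [[-0.14, -0.03], [-0.06, -0.01], [0.04, 0.01]]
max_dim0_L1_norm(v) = 0.3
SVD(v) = [[-0.22, 0.89], [-0.2, 0.37], [-0.96, -0.28]] @ diag([0.2008462863236169, 0.1589363686196828]) @ [[-0.19, 0.98], [-0.98, -0.19]]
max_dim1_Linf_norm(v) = 0.18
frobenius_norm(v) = 0.26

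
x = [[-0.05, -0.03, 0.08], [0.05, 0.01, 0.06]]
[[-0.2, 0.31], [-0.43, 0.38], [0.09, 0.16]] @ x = [[0.03, 0.01, 0.00],[0.04, 0.02, -0.01],[0.00, -0.0, 0.02]]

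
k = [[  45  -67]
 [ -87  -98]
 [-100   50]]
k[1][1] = -98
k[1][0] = -87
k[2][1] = 50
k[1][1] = -98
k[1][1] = -98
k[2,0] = -100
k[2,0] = -100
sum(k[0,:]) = -22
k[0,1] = -67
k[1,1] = -98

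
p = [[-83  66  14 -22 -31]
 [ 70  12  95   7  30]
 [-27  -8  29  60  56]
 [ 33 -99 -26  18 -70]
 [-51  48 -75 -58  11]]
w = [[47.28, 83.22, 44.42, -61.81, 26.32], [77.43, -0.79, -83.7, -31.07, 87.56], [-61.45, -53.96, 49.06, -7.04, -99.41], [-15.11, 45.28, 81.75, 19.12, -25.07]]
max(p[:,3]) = 60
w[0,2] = 44.42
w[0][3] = -61.81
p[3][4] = -70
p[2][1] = -8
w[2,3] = -7.04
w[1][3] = -31.07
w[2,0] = -61.45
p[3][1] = -99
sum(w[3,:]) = 105.97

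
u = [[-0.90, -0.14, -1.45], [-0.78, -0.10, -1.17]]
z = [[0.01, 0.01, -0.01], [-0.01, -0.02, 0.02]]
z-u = [[0.91, 0.15, 1.44], [0.77, 0.08, 1.19]]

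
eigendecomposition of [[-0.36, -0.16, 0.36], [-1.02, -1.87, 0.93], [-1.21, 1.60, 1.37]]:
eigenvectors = [[0.17, 0.72, -0.14], [0.21, -0.05, -0.93], [0.96, 0.69, 0.35]]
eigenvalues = [1.52, -0.0, -2.37]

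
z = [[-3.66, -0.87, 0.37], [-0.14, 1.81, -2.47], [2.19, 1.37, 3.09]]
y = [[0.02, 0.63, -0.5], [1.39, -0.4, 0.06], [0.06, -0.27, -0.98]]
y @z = [[-1.26, 0.44, -3.09], [-4.90, -1.85, 1.69], [-2.33, -1.88, -2.34]]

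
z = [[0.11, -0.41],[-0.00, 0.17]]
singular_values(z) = [0.46, 0.04]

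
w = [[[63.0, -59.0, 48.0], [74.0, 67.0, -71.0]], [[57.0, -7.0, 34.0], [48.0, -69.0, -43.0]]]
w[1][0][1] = -7.0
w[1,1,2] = -43.0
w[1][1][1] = -69.0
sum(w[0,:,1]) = 8.0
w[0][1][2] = -71.0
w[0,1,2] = -71.0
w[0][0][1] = -59.0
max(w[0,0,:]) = 63.0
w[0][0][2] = 48.0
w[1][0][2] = 34.0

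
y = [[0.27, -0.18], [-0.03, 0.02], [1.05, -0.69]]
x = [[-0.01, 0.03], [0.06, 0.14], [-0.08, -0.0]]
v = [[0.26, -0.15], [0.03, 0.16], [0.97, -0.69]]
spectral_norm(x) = 0.16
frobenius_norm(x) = 0.17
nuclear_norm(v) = 1.38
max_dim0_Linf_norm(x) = 0.14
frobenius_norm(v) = 1.24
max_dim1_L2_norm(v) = 1.19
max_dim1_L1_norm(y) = 1.74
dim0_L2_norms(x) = [0.1, 0.14]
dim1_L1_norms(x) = [0.04, 0.2, 0.08]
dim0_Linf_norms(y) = [1.05, 0.69]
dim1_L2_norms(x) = [0.03, 0.15, 0.08]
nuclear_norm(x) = 0.23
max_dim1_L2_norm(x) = 0.15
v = y + x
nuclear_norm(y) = 1.30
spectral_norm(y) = 1.30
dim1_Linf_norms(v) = [0.26, 0.16, 0.97]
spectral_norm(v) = 1.23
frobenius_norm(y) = 1.30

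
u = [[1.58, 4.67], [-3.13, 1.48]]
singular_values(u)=[4.96, 3.42]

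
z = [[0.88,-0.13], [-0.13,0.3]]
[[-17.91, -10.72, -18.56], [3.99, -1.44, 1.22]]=z@[[-19.65,-13.77,-21.89],  [4.77,-10.76,-5.43]]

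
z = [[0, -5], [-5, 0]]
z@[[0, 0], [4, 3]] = [[-20, -15], [0, 0]]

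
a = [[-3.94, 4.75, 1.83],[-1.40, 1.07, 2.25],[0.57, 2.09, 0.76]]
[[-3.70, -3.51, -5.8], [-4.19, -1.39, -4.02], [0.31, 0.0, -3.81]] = a@ [[0.81, 0.67, -0.58], [0.51, -0.13, -1.07], [-1.60, -0.14, -1.64]]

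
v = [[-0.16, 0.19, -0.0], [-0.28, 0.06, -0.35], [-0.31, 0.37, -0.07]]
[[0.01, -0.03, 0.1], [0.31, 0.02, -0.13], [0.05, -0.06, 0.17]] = v @ [[-0.42, 0.01, 0.03],  [-0.32, -0.16, 0.56],  [-0.61, -0.10, 0.43]]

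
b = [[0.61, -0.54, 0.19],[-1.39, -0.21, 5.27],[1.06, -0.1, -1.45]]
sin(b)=[[0.9,-0.49,-0.25], [-0.48,0.06,3.19], [0.79,-0.14,-0.77]]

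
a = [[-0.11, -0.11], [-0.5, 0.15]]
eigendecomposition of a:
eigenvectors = [[-0.62, 0.27], [-0.78, -0.96]]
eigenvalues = [-0.25, 0.29]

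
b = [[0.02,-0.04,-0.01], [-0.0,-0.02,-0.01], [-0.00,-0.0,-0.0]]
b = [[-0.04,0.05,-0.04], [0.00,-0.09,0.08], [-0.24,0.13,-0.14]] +[[0.06, -0.09, 0.03], [-0.0, 0.07, -0.09], [0.24, -0.13, 0.14]]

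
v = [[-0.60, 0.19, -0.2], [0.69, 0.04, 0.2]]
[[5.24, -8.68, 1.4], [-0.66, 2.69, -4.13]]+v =[[4.64, -8.49, 1.2], [0.03, 2.73, -3.93]]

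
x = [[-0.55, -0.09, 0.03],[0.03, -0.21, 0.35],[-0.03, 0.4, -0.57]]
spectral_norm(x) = 0.81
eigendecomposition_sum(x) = [[-0.59,0.05,-0.17],[-0.04,0.00,-0.01],[0.09,-0.01,0.03]] + [[0.04, -0.13, 0.21], [0.07, -0.23, 0.35], [-0.12, 0.4, -0.6]] + [[-0.00, -0.0, -0.0], [0.0, 0.02, 0.01], [0.00, 0.01, 0.01]]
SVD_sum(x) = [[-0.0, -0.05, 0.07], [-0.01, -0.23, 0.34], [0.02, 0.39, -0.57]] + [[-0.55, -0.04, -0.04], [0.04, 0.0, 0.0], [-0.05, -0.0, -0.0]] + [[-0.00, 0.0, 0.00], [-0.00, 0.02, 0.01], [-0.0, 0.01, 0.01]]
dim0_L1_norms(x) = [0.61, 0.7, 0.95]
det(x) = 0.01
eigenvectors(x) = [[0.99, -0.28, -0.10], [0.07, -0.48, 0.82], [-0.16, 0.83, 0.56]]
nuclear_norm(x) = 1.39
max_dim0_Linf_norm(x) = 0.57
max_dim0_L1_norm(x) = 0.95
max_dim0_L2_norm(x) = 0.67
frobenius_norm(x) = 0.98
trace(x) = -1.33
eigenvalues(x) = [-0.56, -0.79, 0.02]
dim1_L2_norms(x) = [0.56, 0.41, 0.7]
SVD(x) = [[-0.11,0.99,0.02], [-0.5,-0.08,0.86], [0.86,0.08,0.51]] @ diag([0.8104054082050186, 0.5545012602434019, 0.023904533890805425]) @ [[0.02, 0.57, -0.82], [-0.99, -0.07, -0.08], [-0.10, 0.82, 0.56]]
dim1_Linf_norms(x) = [0.55, 0.35, 0.57]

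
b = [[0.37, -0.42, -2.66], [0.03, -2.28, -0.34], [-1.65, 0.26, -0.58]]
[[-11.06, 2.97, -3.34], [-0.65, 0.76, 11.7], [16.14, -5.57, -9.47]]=b@[[-10.77, 3.55, 3.94], [-0.26, -0.2, -5.48], [2.7, -0.59, 2.67]]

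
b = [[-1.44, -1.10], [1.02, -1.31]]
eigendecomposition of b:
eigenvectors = [[(0.72+0j),(0.72-0j)], [(-0.04-0.69j),(-0.04+0.69j)]]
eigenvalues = [(-1.38+1.06j), (-1.38-1.06j)]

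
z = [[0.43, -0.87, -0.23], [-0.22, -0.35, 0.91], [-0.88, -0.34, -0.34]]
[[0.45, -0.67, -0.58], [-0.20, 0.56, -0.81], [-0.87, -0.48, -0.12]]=z@[[1.00, 0.01, 0.03], [-0.03, 0.56, 0.83], [0.01, 0.83, -0.56]]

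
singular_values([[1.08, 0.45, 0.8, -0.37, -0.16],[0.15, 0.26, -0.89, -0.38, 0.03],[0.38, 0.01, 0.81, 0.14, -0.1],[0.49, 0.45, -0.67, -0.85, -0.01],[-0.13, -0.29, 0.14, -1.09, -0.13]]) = [1.74, 1.7, 1.02, 0.06, 0.0]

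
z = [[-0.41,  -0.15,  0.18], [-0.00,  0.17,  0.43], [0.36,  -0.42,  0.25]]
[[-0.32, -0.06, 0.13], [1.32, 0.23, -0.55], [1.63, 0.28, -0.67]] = z @ [[2.21, 0.38, -0.91], [-0.13, -0.02, 0.05], [3.12, 0.54, -1.29]]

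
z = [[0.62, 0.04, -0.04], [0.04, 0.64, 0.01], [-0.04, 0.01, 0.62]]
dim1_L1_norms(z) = [0.7, 0.69, 0.67]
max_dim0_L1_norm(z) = 0.7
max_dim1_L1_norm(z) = 0.7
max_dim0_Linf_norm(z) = 0.64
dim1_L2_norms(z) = [0.62, 0.64, 0.62]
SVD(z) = [[-0.69,-0.20,-0.70],[-0.63,0.64,0.44],[0.37,0.74,-0.57]] @ diag([0.6779030756223057, 0.6393166752557151, 0.5627802491219789]) @ [[-0.69, -0.63, 0.37], [-0.2, 0.64, 0.74], [-0.7, 0.44, -0.57]]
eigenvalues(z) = [0.56, 0.68, 0.64]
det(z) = 0.24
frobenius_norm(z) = 1.09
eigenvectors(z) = [[0.7, -0.69, -0.20],[-0.44, -0.63, 0.64],[0.57, 0.37, 0.74]]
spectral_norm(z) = 0.68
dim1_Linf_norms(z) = [0.62, 0.64, 0.62]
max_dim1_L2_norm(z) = 0.64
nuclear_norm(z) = 1.88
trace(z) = 1.88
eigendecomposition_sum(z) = [[0.28, -0.17, 0.22], [-0.17, 0.11, -0.14], [0.22, -0.14, 0.18]] + [[0.32, 0.29, -0.17], [0.29, 0.27, -0.16], [-0.17, -0.16, 0.09]] + [[0.02, -0.08, -0.09],[-0.08, 0.27, 0.3],[-0.09, 0.3, 0.35]]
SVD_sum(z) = [[0.32, 0.29, -0.17], [0.29, 0.27, -0.16], [-0.17, -0.16, 0.09]] + [[0.02, -0.08, -0.09], [-0.08, 0.27, 0.30], [-0.09, 0.3, 0.35]] + [[0.28, -0.17, 0.22], [-0.17, 0.11, -0.14], [0.22, -0.14, 0.18]]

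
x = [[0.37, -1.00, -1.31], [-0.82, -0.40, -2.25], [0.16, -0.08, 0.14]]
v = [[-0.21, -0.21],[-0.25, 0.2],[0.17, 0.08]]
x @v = [[-0.05, -0.38], [-0.11, -0.09], [0.01, -0.04]]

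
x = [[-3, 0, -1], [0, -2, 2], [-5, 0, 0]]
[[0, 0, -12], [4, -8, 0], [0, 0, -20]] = x@[[0, 0, 4], [-2, 4, 0], [0, 0, 0]]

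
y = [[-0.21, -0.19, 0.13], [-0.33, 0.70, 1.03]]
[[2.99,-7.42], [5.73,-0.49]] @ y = [[1.82, -5.76, -7.25], [-1.04, -1.43, 0.24]]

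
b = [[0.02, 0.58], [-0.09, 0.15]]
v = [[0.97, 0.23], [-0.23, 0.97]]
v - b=[[0.95, -0.35], [-0.14, 0.82]]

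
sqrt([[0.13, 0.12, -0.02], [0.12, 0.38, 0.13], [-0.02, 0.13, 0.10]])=[[0.32, 0.15, -0.08], [0.15, 0.57, 0.17], [-0.08, 0.17, 0.25]]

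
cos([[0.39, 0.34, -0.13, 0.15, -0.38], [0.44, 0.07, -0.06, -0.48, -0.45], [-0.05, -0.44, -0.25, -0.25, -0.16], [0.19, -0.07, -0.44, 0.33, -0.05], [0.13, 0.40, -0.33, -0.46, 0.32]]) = [[0.86, -0.03, -0.01, -0.07, 0.20], [-0.03, 0.98, -0.15, -0.04, 0.16], [0.13, -0.0, 0.87, -0.13, -0.1], [-0.06, -0.1, 0.02, 0.85, -0.0], [-0.1, -0.19, -0.06, 0.19, 1.02]]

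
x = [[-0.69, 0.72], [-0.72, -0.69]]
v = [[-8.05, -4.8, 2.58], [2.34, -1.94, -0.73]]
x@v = [[7.24, 1.92, -2.31], [4.18, 4.79, -1.35]]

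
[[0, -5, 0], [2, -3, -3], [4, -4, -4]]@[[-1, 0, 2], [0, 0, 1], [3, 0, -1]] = [[0, 0, -5], [-11, 0, 4], [-16, 0, 8]]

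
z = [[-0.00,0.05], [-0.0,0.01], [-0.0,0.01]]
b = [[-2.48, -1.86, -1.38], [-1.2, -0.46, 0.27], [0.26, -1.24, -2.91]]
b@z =[[0.0,-0.16], [0.00,-0.06], [0.0,-0.03]]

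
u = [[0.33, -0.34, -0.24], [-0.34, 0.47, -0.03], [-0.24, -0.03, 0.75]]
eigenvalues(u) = [-0.0, 0.9, 0.65]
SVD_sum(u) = [[0.26, -0.18, -0.37], [-0.18, 0.12, 0.25], [-0.37, 0.25, 0.52]] + [[0.07,-0.16,0.13],[-0.16,0.35,-0.28],[0.13,-0.28,0.23]] + [[-0.0, -0.0, -0.0], [-0.0, -0.0, -0.00], [-0.0, -0.00, -0.00]]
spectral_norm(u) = 0.90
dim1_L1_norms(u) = [0.91, 0.84, 1.02]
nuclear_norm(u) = 1.56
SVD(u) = [[-0.54, 0.34, 0.77],[0.37, -0.73, 0.57],[0.76, 0.59, 0.27]] @ diag([0.9042495726673979, 0.6502403791395914, 0.004489951806989051]) @ [[-0.54, 0.37, 0.76],[0.34, -0.73, 0.59],[-0.77, -0.57, -0.27]]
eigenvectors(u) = [[0.77, 0.54, 0.34], [0.57, -0.37, -0.73], [0.27, -0.76, 0.59]]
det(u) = -0.00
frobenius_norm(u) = 1.11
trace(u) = 1.55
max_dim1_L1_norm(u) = 1.02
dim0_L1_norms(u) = [0.91, 0.84, 1.02]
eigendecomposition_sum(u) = [[-0.0, -0.00, -0.0], [-0.0, -0.0, -0.0], [-0.0, -0.00, -0.0]] + [[0.26, -0.18, -0.37], [-0.18, 0.12, 0.25], [-0.37, 0.25, 0.52]] + [[0.07, -0.16, 0.13],[-0.16, 0.35, -0.28],[0.13, -0.28, 0.23]]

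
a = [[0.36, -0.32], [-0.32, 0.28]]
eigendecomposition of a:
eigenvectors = [[0.75, 0.66],[-0.66, 0.75]]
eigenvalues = [0.64, -0.0]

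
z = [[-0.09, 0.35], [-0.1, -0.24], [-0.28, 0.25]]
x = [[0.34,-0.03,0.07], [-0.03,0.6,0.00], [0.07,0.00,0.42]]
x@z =[[-0.05, 0.14], [-0.06, -0.15], [-0.12, 0.13]]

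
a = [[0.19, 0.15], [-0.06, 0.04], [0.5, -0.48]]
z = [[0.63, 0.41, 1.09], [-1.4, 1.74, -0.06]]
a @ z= [[-0.09,0.34,0.2], [-0.09,0.05,-0.07], [0.99,-0.63,0.57]]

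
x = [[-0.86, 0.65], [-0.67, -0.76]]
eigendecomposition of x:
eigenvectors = [[(-0.05+0.7j),  -0.05-0.70j], [-0.71+0.00j,  -0.71-0.00j]]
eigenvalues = [(-0.81+0.66j), (-0.81-0.66j)]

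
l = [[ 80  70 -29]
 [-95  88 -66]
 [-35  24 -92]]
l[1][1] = 88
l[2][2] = -92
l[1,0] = -95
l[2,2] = -92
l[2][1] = 24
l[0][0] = 80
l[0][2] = -29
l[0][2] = -29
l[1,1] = 88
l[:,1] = [70, 88, 24]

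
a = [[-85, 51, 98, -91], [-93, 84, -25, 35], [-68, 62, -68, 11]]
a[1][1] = 84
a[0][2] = 98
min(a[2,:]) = -68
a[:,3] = [-91, 35, 11]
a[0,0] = -85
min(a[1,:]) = -93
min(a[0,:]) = -91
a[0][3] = -91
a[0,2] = 98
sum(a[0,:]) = -27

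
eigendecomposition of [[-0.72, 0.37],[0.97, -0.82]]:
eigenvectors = [[0.56, -0.49], [0.83, 0.87]]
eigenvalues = [-0.17, -1.37]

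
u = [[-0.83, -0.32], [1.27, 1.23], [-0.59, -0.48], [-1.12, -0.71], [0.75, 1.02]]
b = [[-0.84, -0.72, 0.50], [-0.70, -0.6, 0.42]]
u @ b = [[0.92,0.79,-0.55], [-1.93,-1.65,1.15], [0.83,0.71,-0.5], [1.44,1.23,-0.86], [-1.34,-1.15,0.8]]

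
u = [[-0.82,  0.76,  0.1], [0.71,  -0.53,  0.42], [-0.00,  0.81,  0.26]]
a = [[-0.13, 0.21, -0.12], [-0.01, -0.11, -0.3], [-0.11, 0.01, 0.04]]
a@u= [[0.26, -0.31, 0.04], [-0.07, -0.19, -0.13], [0.1, -0.06, 0.00]]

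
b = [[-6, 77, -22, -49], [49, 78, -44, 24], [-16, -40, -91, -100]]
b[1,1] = 78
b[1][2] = -44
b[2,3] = -100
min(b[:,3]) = -100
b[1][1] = 78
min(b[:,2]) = -91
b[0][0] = -6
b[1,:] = [49, 78, -44, 24]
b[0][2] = -22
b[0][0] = -6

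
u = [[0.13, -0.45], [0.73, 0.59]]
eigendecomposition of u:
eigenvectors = [[0.25-0.57j, 0.25+0.57j],[(-0.79+0j), -0.79-0.00j]]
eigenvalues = [(0.36+0.52j), (0.36-0.52j)]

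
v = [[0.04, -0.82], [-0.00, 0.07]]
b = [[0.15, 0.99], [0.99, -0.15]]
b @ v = [[0.01, -0.05], [0.04, -0.82]]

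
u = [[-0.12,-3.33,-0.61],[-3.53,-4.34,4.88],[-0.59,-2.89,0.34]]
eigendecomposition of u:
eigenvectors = [[(-0.62+0j), (-0.84+0j), -0.84-0.00j],[-0.61+0.00j, (0.1+0.08j), (0.1-0.08j)],[-0.50+0.00j, -0.53+0.08j, (-0.53-0.08j)]]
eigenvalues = [(-3.9+0j), (-0.11+0.37j), (-0.11-0.37j)]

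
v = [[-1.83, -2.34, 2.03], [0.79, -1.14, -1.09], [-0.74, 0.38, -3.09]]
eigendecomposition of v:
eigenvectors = [[-0.80+0.00j, -0.80-0.00j, -0.13+0.00j], [(0.26+0.43j), (0.26-0.43j), 0.62+0.00j], [0.25-0.20j, 0.25+0.20j, 0.77+0.00j]]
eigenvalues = [(-1.7+1.76j), (-1.7-1.76j), (-2.66+0j)]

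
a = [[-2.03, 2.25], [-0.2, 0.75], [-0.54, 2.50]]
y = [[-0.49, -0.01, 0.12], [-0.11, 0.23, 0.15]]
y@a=[[0.93, -0.81], [0.1, 0.30]]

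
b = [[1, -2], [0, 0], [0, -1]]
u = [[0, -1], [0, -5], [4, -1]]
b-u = [[1, -1], [0, 5], [-4, 0]]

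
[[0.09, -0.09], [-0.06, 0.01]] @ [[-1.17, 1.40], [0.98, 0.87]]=[[-0.19,0.05], [0.08,-0.08]]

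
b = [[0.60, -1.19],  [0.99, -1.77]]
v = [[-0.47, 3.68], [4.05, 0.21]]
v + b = [[0.13, 2.49], [5.04, -1.56]]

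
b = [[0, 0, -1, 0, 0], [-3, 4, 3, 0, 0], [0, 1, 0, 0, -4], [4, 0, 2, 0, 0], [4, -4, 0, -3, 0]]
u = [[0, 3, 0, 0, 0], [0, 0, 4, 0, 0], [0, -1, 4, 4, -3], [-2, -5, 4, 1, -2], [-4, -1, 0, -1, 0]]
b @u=[[0, 1, -4, -4, 3], [0, -12, 28, 12, -9], [16, 4, 4, 4, 0], [0, 10, 8, 8, -6], [6, 27, -28, -3, 6]]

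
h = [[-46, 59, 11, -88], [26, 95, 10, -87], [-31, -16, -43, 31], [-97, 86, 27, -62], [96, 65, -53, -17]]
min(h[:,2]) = -53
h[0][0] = -46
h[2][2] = -43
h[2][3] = 31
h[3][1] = 86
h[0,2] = 11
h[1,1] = 95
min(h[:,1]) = -16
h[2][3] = 31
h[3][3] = -62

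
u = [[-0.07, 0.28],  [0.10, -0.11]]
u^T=[[-0.07, 0.10], [0.28, -0.11]]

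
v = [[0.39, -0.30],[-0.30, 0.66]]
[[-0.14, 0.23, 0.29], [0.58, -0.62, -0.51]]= v@[[0.48, -0.19, 0.24],  [1.09, -1.03, -0.66]]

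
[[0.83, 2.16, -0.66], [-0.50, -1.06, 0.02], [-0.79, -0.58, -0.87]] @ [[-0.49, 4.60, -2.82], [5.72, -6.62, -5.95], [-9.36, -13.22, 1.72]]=[[18.13, -1.76, -16.33], [-6.01, 4.45, 7.75], [5.21, 11.71, 4.18]]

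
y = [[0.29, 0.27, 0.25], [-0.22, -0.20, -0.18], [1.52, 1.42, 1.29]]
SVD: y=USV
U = [[-0.19, -0.45, -0.87],[0.14, -0.89, 0.43],[-0.97, -0.04, 0.23]]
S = [2.52, 0.01, 0.0]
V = [[-0.62, -0.58, -0.53], [0.7, -0.10, -0.71], [-0.36, 0.81, -0.47]]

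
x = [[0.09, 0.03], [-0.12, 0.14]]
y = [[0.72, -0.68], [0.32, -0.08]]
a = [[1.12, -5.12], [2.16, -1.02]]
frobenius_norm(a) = 5.76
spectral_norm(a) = 5.47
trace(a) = 0.10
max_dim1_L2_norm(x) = 0.18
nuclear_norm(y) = 1.19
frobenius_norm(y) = 1.04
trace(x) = 0.23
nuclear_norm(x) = 0.27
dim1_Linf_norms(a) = [5.12, 2.16]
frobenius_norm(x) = 0.21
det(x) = 0.02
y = a @ x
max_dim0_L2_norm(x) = 0.15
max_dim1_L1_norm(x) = 0.26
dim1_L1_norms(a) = [6.24, 3.18]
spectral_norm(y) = 1.03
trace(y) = 0.64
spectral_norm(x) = 0.19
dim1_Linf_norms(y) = [0.72, 0.32]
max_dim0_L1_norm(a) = 6.14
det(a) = 9.92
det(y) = 0.16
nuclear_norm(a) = 7.28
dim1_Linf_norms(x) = [0.09, 0.14]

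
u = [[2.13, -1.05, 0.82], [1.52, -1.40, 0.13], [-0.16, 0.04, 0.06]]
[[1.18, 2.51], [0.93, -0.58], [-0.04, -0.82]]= u @ [[0.26, 5.39], [-0.35, 5.96], [0.31, -3.31]]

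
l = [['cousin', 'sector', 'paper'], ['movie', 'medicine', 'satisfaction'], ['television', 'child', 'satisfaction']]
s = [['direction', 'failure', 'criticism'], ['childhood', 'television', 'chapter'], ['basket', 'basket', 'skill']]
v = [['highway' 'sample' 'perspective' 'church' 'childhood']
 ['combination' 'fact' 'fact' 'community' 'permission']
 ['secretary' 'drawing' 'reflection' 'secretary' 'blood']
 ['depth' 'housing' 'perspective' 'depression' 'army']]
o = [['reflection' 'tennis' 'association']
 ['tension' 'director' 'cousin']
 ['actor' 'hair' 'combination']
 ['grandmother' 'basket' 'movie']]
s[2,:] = ['basket', 'basket', 'skill']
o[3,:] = ['grandmother', 'basket', 'movie']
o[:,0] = ['reflection', 'tension', 'actor', 'grandmother']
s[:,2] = ['criticism', 'chapter', 'skill']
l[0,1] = 'sector'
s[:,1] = ['failure', 'television', 'basket']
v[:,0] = ['highway', 'combination', 'secretary', 'depth']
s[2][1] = 'basket'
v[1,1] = 'fact'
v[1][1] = 'fact'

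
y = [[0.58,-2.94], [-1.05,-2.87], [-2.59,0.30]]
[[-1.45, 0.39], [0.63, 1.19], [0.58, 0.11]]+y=[[-0.87, -2.55], [-0.42, -1.68], [-2.01, 0.41]]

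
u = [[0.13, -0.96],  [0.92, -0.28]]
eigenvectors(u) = [[(0.71+0j), (0.71-0j)], [0.15-0.68j, 0.15+0.68j]]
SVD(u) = [[-0.71, -0.70], [-0.70, 0.71]] @ diag([1.1489605738099529, 0.737013975329033]) @ [[-0.64, 0.77],[0.77, 0.64]]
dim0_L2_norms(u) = [0.93, 1.0]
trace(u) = -0.15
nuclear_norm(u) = 1.89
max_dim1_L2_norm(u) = 0.97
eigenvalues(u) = [(-0.08+0.92j), (-0.08-0.92j)]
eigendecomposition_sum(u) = [[0.07+0.47j, (-0.48-0.04j)],[0.46+0.04j, -0.14+0.45j]] + [[(0.07-0.47j),  (-0.48+0.04j)], [(0.46-0.04j),  -0.14-0.45j]]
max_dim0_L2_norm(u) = 1.0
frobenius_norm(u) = 1.37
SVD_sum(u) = [[0.53, -0.63], [0.52, -0.62]] + [[-0.4, -0.33], [0.4, 0.34]]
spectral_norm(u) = 1.15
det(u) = 0.85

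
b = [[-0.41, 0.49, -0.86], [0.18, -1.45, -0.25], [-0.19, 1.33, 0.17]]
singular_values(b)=[2.06, 0.97, 0.0]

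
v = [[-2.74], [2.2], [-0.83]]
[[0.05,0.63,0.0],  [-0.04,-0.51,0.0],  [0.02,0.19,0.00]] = v@ [[-0.02, -0.23, -0.00]]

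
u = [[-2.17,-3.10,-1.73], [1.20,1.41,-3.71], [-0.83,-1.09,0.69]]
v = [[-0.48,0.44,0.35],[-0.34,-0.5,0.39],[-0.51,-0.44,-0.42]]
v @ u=[[1.28, 1.73, -0.56], [-0.19, -0.08, 2.71], [0.93, 1.42, 2.22]]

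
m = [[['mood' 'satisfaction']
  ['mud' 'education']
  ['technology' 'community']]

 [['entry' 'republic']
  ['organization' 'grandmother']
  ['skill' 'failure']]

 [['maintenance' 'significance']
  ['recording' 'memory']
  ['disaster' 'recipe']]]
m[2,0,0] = 'maintenance'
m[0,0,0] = 'mood'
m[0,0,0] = 'mood'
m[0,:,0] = ['mood', 'mud', 'technology']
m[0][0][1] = 'satisfaction'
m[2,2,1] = 'recipe'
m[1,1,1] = 'grandmother'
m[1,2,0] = 'skill'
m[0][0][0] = 'mood'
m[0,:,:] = [['mood', 'satisfaction'], ['mud', 'education'], ['technology', 'community']]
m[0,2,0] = 'technology'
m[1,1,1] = 'grandmother'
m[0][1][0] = 'mud'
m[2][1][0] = 'recording'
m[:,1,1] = ['education', 'grandmother', 'memory']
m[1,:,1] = ['republic', 'grandmother', 'failure']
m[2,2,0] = 'disaster'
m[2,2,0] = 'disaster'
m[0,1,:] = ['mud', 'education']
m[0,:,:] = [['mood', 'satisfaction'], ['mud', 'education'], ['technology', 'community']]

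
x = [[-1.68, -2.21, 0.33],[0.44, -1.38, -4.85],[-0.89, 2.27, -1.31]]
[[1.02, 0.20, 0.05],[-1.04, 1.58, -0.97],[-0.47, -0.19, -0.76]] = x @ [[-0.31, 0.09, 0.18], [-0.19, -0.20, -0.12], [0.24, -0.26, 0.25]]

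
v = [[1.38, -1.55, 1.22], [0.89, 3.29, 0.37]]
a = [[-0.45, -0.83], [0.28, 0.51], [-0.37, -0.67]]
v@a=[[-1.51,  -2.75], [0.38,  0.69]]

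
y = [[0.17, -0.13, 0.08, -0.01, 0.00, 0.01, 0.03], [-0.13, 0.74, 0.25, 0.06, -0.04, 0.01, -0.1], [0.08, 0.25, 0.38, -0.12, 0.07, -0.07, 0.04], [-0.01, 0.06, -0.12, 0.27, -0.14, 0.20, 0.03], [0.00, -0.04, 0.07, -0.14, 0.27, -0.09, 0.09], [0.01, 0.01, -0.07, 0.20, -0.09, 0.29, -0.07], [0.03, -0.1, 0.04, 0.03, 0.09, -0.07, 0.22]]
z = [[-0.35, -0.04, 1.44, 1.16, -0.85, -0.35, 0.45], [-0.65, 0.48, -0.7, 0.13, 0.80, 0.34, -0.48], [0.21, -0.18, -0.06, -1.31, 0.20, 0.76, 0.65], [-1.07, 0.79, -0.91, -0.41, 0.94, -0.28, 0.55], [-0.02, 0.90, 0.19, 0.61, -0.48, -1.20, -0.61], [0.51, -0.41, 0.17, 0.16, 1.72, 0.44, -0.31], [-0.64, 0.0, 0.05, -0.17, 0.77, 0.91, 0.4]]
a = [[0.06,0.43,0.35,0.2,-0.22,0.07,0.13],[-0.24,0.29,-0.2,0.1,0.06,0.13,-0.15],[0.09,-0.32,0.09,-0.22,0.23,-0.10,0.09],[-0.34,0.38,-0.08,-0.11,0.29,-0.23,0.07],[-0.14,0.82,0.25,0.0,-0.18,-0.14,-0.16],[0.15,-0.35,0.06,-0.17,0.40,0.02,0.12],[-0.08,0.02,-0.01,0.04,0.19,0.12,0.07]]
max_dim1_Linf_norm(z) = 1.72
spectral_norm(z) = 3.22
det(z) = -0.02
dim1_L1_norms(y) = [0.43, 1.33, 1.01, 0.83, 0.7, 0.74, 0.58]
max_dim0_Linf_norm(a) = 0.82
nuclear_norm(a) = 3.12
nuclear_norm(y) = 2.34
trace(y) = 2.34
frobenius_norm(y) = 1.19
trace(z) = 0.02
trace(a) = 0.24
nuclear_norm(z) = 10.36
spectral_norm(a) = 1.27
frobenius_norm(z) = 4.76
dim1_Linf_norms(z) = [1.44, 0.8, 1.31, 1.07, 1.2, 1.72, 0.91]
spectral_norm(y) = 0.89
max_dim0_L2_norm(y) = 0.8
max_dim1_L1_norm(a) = 1.69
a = z @ y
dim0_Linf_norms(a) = [0.34, 0.82, 0.35, 0.22, 0.4, 0.23, 0.16]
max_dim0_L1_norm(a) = 2.61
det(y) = -0.00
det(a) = 0.00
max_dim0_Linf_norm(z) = 1.72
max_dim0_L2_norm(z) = 2.46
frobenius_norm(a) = 1.60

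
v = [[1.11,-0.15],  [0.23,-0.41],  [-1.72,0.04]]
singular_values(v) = [2.07, 0.41]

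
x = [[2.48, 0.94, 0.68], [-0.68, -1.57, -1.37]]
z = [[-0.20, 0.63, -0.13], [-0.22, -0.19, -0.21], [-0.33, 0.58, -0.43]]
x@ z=[[-0.93, 1.78, -0.81], [0.93, -0.92, 1.01]]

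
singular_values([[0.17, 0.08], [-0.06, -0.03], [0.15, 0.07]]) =[0.26, 0.0]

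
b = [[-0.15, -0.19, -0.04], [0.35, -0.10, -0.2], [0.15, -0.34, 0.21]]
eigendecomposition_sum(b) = [[(-0.07+0.15j),(-0.09-0.06j),-0.03-0.03j],[(0.17+0.11j),(-0.09+0.09j),(-0.05+0.03j)],[(0.1+0.1j),-0.07+0.05j,-0.04+0.01j]] + [[(-0.07-0.15j), (-0.09+0.06j), -0.03+0.03j], [(0.17-0.11j), -0.09-0.09j, (-0.05-0.03j)], [0.10-0.10j, -0.07-0.05j, -0.04-0.01j]] + [[(-0+0j), (-0.01-0j), 0.02+0.00j], [(0.02-0j), 0.07+0.00j, -0.11-0.00j], [(-0.05+0j), (-0.19-0j), (0.28+0j)]]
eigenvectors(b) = [[(-0.08-0.55j), -0.08+0.55j, (0.06+0j)], [(-0.67+0j), -0.67-0.00j, (-0.36+0j)], [-0.47-0.10j, -0.47+0.10j, 0.93+0.00j]]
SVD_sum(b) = [[0.02, -0.02, 0.0],[0.21, -0.22, 0.02],[0.25, -0.25, 0.02]] + [[-0.09,-0.08,0.10], [0.16,0.14,-0.17], [-0.13,-0.12,0.14]] + [[-0.08, -0.09, -0.14], [-0.02, -0.03, -0.04], [0.03, 0.03, 0.05]]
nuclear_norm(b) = 1.06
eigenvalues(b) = [(-0.2+0.26j), (-0.2-0.26j), (0.35+0j)]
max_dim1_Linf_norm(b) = 0.35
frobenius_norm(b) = 0.64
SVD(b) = [[0.06,  -0.41,  -0.91], [0.65,  0.71,  -0.28], [0.76,  -0.57,  0.31]] @ diag([0.47177021563453336, 0.38896131268795964, 0.2025881558043441]) @ [[0.70,-0.71,0.06], [0.58,0.52,-0.63], [0.42,0.48,0.77]]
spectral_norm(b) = 0.47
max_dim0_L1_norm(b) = 0.65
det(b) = 0.04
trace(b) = -0.04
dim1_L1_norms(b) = [0.38, 0.65, 0.7]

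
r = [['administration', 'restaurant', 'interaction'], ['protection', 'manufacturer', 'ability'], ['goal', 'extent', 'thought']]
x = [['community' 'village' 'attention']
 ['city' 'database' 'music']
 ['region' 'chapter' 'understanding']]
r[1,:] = ['protection', 'manufacturer', 'ability']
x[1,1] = 'database'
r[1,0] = 'protection'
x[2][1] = 'chapter'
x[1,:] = ['city', 'database', 'music']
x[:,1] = ['village', 'database', 'chapter']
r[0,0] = 'administration'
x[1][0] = 'city'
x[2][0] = 'region'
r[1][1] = 'manufacturer'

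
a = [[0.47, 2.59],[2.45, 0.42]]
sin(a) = [[-0.34,0.54], [0.51,-0.35]]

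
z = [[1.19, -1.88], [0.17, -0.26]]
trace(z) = 0.93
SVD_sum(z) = [[1.19, -1.88],  [0.17, -0.26]] + [[-0.00,-0.0], [0.0,0.00]]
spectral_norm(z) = 2.25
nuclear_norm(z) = 2.25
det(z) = 0.01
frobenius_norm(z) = 2.25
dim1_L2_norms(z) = [2.22, 0.31]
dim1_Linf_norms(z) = [1.88, 0.26]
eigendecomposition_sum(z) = [[1.19,-1.90], [0.17,-0.27]] + [[-0.00, 0.02], [-0.0, 0.01]]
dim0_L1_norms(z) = [1.36, 2.14]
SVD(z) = [[-0.99,-0.14], [-0.14,0.99]] @ diag([2.246548327031833, 0.004540298500267022]) @ [[-0.54, 0.84], [0.84, 0.54]]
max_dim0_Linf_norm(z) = 1.88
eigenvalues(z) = [0.92, 0.01]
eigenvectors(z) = [[0.99, 0.85],[0.14, 0.53]]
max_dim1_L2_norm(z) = 2.22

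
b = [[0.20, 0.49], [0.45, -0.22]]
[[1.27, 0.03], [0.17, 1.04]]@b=[[0.27, 0.62], [0.50, -0.15]]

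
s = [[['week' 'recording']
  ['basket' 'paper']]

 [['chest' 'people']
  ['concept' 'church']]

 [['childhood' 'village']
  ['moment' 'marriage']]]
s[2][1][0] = 'moment'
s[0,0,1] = 'recording'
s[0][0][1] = 'recording'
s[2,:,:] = [['childhood', 'village'], ['moment', 'marriage']]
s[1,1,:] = ['concept', 'church']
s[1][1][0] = 'concept'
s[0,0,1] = 'recording'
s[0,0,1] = 'recording'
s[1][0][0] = 'chest'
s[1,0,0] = 'chest'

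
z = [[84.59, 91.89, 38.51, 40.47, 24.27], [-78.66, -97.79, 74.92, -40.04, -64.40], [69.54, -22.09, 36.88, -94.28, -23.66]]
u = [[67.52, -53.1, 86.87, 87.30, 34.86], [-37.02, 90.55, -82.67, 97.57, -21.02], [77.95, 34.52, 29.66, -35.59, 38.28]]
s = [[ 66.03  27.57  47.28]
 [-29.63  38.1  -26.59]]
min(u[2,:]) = -35.59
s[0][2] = 47.28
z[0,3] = 40.47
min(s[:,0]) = -29.63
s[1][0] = -29.63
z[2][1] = -22.09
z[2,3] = -94.28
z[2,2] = 36.88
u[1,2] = -82.67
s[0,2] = 47.28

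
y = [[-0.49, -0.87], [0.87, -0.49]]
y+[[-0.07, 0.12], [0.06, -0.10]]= [[-0.56, -0.75], [0.93, -0.59]]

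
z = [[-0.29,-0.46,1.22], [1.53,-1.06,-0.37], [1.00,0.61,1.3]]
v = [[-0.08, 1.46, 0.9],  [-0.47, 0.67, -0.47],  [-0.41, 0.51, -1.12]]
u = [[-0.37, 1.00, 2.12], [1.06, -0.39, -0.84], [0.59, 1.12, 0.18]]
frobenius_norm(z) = 2.91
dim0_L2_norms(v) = [0.63, 1.69, 1.51]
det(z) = 3.85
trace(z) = -0.05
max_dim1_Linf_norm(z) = 1.53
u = z + v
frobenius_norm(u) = 3.04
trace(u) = -0.58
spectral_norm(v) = 1.76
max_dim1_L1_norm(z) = 2.96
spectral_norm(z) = 1.96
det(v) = -0.41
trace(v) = -0.53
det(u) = 2.00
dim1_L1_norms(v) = [2.44, 1.61, 2.04]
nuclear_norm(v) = 3.46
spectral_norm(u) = 2.68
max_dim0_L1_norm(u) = 3.14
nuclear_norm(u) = 4.57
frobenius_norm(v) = 2.35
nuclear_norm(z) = 4.88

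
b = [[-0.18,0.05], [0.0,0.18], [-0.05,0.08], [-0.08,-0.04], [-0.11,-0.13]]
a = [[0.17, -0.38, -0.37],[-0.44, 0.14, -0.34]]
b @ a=[[-0.05, 0.08, 0.05], [-0.08, 0.03, -0.06], [-0.04, 0.03, -0.01], [0.0, 0.02, 0.04], [0.04, 0.02, 0.08]]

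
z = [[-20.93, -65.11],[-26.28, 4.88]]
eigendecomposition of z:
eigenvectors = [[-0.91, 0.76], [-0.42, -0.65]]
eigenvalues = [-51.36, 35.31]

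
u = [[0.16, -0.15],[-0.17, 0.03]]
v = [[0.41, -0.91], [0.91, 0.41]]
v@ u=[[0.22, -0.09], [0.08, -0.12]]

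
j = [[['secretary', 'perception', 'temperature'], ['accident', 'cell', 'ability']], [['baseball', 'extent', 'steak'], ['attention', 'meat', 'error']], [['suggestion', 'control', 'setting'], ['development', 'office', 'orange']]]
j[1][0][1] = 'extent'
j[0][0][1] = 'perception'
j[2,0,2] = 'setting'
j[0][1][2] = 'ability'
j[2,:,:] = [['suggestion', 'control', 'setting'], ['development', 'office', 'orange']]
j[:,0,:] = [['secretary', 'perception', 'temperature'], ['baseball', 'extent', 'steak'], ['suggestion', 'control', 'setting']]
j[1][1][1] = 'meat'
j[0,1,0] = 'accident'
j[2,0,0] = 'suggestion'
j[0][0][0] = 'secretary'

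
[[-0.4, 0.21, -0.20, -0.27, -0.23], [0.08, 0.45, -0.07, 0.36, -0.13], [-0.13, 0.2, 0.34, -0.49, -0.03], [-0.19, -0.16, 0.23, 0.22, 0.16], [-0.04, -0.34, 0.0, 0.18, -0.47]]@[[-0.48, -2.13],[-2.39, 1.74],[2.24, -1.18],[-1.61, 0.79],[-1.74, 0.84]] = [[0.08,1.05], [-1.62,0.87], [1.19,-0.19], [0.36,0.16], [1.36,-0.76]]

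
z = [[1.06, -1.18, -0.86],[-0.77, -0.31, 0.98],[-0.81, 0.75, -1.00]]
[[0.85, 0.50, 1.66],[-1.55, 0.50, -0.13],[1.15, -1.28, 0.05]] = z @ [[0.39, 0.33, -0.25], [0.45, -0.56, -1.13], [-1.13, 0.59, -0.69]]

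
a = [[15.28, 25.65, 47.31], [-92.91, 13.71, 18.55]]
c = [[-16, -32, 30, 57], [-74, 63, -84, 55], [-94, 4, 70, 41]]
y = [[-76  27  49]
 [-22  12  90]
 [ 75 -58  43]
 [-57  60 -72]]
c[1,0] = -74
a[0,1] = 25.65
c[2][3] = 41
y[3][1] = 60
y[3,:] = [-57, 60, -72]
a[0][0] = 15.28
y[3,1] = 60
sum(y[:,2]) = 110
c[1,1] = 63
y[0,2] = 49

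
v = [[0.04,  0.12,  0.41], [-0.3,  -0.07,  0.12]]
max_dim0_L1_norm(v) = 0.53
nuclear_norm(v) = 0.76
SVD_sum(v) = [[-0.06, 0.09, 0.40], [-0.02, 0.03, 0.14]] + [[0.10, 0.03, 0.01], [-0.28, -0.10, -0.02]]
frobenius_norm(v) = 0.54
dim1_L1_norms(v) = [0.57, 0.49]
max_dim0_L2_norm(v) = 0.43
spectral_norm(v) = 0.44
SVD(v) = [[-0.95, -0.32],[-0.32, 0.95]] @ diag([0.440345107166271, 0.3154301612001066]) @ [[0.13, -0.21, -0.97],[-0.94, -0.33, -0.06]]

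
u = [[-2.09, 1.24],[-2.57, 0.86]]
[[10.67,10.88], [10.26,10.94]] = u @ [[-2.55,-3.03], [4.31,3.67]]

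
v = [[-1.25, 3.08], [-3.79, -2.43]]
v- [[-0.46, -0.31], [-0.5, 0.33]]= [[-0.79,3.39],[-3.29,-2.76]]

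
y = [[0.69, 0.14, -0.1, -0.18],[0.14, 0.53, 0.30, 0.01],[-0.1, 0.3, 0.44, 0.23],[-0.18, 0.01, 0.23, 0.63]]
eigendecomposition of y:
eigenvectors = [[-0.19, 0.59, 0.53, 0.58], [0.58, -0.34, -0.20, 0.71], [-0.75, -0.17, -0.51, 0.39], [0.25, 0.71, -0.65, -0.05]]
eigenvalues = [0.1, 0.42, 0.96, 0.81]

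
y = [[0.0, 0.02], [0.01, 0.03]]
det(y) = -0.000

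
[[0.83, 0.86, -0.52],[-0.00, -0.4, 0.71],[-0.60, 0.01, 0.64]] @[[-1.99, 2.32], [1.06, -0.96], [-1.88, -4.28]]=[[0.24, 3.33],  [-1.76, -2.65],  [0.0, -4.14]]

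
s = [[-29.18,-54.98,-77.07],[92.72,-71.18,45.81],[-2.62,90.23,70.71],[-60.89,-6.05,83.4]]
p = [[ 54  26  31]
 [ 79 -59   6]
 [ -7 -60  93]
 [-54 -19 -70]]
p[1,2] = 6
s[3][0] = -60.89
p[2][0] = -7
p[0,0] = 54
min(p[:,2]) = -70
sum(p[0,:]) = 111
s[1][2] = 45.81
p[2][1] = -60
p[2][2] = 93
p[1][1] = -59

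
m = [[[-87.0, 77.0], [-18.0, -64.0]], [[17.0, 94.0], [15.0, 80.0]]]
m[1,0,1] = 94.0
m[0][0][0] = -87.0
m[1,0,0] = 17.0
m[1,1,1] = 80.0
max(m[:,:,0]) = 17.0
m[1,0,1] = 94.0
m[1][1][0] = 15.0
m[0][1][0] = -18.0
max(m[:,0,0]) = 17.0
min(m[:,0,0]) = -87.0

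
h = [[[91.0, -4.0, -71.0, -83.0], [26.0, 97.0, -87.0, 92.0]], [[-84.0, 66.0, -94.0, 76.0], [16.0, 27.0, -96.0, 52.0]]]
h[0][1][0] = 26.0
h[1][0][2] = -94.0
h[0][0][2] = -71.0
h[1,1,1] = 27.0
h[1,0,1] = 66.0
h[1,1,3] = 52.0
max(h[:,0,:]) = 91.0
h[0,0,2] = -71.0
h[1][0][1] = 66.0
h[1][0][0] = -84.0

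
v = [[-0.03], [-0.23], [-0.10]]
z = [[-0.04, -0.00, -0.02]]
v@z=[[0.00, 0.00, 0.00], [0.01, 0.0, 0.0], [0.0, 0.0, 0.00]]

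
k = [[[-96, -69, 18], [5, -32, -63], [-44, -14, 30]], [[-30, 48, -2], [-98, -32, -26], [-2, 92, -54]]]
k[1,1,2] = -26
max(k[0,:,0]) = 5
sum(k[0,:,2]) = -15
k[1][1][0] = -98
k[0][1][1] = -32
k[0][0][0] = -96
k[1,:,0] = [-30, -98, -2]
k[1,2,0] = -2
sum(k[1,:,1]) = 108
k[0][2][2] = 30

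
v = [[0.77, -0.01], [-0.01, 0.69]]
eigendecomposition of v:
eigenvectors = [[0.99,0.12], [-0.12,0.99]]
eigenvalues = [0.77, 0.69]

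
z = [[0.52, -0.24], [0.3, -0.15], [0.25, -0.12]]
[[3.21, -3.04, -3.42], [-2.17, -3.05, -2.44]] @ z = [[-0.1,0.1], [-2.65,1.27]]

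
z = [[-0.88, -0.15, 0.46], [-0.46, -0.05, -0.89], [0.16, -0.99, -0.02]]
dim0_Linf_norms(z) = [0.88, 0.99, 0.89]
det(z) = 1.01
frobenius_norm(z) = 1.74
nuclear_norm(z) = 3.01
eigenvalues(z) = [(1.01+0j), (-0.98+0.22j), (-0.98-0.22j)]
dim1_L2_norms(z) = [1.0, 1.0, 1.0]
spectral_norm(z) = 1.01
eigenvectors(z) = [[(0.22+0j), (0.69+0j), (0.69-0j)], [(-0.68+0j), 0.12+0.50j, (0.12-0.5j)], [(0.69+0j), (-0.11+0.5j), (-0.11-0.5j)]]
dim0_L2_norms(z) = [1.01, 1.0, 1.0]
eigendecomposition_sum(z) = [[0.05+0.00j,(-0.15-0j),(0.16-0j)], [(-0.16+0j),(0.47+0j),-0.48+0.00j], [0.16+0.00j,-0.48-0.00j,(0.49-0j)]] + [[(-0.47+0.1j), 0.36j, (0.15+0.32j)], [-0.15-0.32j, -0.26+0.06j, (-0.21+0.17j)], [0.00-0.35j, (-0.26-0.05j), -0.25+0.06j]] + [[(-0.47-0.1j), -0.36j, 0.15-0.32j],[(-0.15+0.32j), -0.26-0.06j, -0.21-0.17j],[0.00+0.35j, -0.26+0.05j, -0.25-0.06j]]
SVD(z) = [[-0.49, 0.87, -0.12],[-0.64, -0.26, 0.72],[0.59, 0.43, 0.68]] @ diag([1.0070646640306538, 1.0034392475980087, 0.9998652103362579]) @ [[0.81, -0.48, 0.34], [-0.57, -0.54, 0.62], [-0.12, -0.69, -0.71]]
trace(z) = -0.95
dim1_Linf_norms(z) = [0.88, 0.89, 0.99]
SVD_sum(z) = [[-0.4, 0.23, -0.16],[-0.53, 0.31, -0.22],[0.48, -0.28, 0.20]] + [[-0.5, -0.47, 0.54], [0.15, 0.14, -0.16], [-0.25, -0.23, 0.27]] + [[0.01,0.08,0.09], [-0.08,-0.50,-0.51], [-0.08,-0.47,-0.49]]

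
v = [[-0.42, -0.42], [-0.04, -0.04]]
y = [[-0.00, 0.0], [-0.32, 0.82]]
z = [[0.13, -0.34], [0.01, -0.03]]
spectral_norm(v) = 0.60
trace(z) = 0.10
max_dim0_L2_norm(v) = 0.42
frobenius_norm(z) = 0.37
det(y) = 0.00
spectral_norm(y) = 0.88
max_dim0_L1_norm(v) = 0.46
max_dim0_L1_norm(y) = 0.82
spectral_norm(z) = 0.37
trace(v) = -0.46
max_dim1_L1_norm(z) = 0.47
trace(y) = 0.82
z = v @ y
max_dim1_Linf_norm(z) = 0.34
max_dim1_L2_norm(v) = 0.59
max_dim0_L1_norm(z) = 0.37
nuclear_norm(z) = 0.37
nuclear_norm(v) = 0.60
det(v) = 0.00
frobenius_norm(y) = 0.88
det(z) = -0.00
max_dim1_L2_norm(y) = 0.88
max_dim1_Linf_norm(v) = 0.42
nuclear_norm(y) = 0.88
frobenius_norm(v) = 0.60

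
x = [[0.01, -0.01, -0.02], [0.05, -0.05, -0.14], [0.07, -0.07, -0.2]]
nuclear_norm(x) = 0.28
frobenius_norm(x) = 0.27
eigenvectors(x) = [[-0.09, -0.90, -0.71], [-0.57, -0.41, -0.71], [-0.82, -0.17, -0.00]]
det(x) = -0.00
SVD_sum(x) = [[0.01, -0.01, -0.02], [0.05, -0.05, -0.14], [0.07, -0.07, -0.2]] + [[0.0, -0.00, 0.00], [0.0, -0.00, 0.00], [-0.00, 0.0, -0.0]] + [[-0.0, -0.0, -0.0], [0.00, 0.00, 0.00], [-0.0, -0.0, -0.00]]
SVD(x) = [[-0.09, 0.96, 0.27], [-0.57, 0.17, -0.80], [-0.81, -0.22, 0.53]] @ diag([0.27383400755218373, 0.0038647519856501397, 2.7707907434376836e-18]) @ [[-0.32, 0.32, 0.89], [0.63, -0.63, 0.45], [-0.71, -0.71, -0.0]]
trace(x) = -0.24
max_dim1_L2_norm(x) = 0.22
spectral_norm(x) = 0.27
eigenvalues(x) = [-0.24, 0.0, 0.0]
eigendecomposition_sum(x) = [[0.01,  -0.01,  -0.02], [0.05,  -0.05,  -0.14], [0.07,  -0.07,  -0.2]] + [[0.0, -0.00, 0.0], [0.0, -0.00, 0.0], [0.00, -0.00, 0.00]] + [[-0.0,0.0,-0.00], [-0.00,0.00,-0.00], [-0.0,0.0,-0.0]]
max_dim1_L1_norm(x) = 0.34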